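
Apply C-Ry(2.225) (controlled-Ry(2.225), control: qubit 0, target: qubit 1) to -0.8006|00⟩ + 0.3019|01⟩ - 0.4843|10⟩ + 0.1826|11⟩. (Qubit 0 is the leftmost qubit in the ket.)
-0.8006|00⟩ + 0.3019|01⟩ - 0.378|10⟩ - 0.3535|11⟩

C-Ry(2.225) leaves the control-|0⟩ kets |00⟩, |01⟩ unchanged and applies Ry(2.225) to qubit 1 on the control-|1⟩ pair (|10⟩, |11⟩).
Ry(2.225) = [[cos(θ/2), −sin(θ/2)], [sin(θ/2), cos(θ/2)]]; θ = 2.225, cos(θ/2) ≈ 0.442421, sin(θ/2) ≈ 0.896808.
With a = amp(|10⟩) = -0.4843 and b = amp(|11⟩) = 0.1826:
new amp(|10⟩) = (0.442421)·a + (-0.896808)·b = -0.378
new amp(|11⟩) = (0.896808)·a + (0.442421)·b = -0.3535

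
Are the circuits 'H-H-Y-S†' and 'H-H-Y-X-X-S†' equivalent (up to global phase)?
Yes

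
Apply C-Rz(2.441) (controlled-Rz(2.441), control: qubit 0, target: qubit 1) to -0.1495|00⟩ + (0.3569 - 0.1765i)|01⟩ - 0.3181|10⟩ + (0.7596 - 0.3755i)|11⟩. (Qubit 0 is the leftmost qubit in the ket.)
-0.1495|00⟩ + (0.3569 - 0.1765i)|01⟩ + (-0.1092 + 0.2988i)|10⟩ + (0.6134 + 0.5846i)|11⟩

C-Rz(2.441) leaves the control-|0⟩ kets |00⟩, |01⟩ unchanged and applies Rz(2.441) to qubit 1 on the control-|1⟩ pair (|10⟩, |11⟩).
Rz(2.441) = [[e^(−iθ/2), 0], [0, e^(iθ/2)]] with e^(±iθ/2) = cos(θ/2) ± i·sin(θ/2); θ = 2.441, cos(θ/2) ≈ 0.343176, sin(θ/2) ≈ 0.939271.
With a = amp(|10⟩) = -0.3181 and b = amp(|11⟩) = (0.7596 - 0.3755i):
new amp(|10⟩) = (0.343176 - 0.939271i)·a = (-0.1092 + 0.2988i)
new amp(|11⟩) = (0.343176 + 0.939271i)·b = (0.6134 + 0.5846i)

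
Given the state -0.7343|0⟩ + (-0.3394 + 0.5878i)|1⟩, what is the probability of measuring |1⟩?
0.4607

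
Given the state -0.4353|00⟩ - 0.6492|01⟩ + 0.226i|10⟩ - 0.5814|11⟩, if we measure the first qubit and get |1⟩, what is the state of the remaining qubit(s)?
0.3623i|0⟩ - 0.9321|1⟩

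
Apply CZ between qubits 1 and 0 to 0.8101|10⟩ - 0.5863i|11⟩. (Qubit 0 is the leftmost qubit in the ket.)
0.8101|10⟩ + 0.5863i|11⟩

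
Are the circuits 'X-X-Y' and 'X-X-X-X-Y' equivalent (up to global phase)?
Yes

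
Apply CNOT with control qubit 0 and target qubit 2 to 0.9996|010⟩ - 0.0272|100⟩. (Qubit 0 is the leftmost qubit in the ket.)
0.9996|010⟩ - 0.0272|101⟩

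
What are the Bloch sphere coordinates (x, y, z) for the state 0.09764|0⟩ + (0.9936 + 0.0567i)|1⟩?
(0.194, 0.01107, -0.9809)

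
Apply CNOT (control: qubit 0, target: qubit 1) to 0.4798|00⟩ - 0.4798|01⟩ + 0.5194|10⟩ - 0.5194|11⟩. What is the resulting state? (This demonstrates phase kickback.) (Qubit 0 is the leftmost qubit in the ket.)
0.4798|00⟩ - 0.4798|01⟩ - 0.5194|10⟩ + 0.5194|11⟩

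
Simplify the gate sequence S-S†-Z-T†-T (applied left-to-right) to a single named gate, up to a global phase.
Z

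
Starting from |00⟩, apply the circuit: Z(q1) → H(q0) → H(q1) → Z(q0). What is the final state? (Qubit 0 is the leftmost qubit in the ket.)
1/2|00⟩ + 1/2|01⟩ - 1/2|10⟩ - 1/2|11⟩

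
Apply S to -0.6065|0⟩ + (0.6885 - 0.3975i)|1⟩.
-0.6065|0⟩ + (0.3975 + 0.6885i)|1⟩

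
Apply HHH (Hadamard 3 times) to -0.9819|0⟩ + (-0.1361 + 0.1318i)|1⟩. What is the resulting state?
(-0.7905 + 0.0932i)|0⟩ + (-0.5981 - 0.0932i)|1⟩

H² = I, so H^3 = H: a single Hadamard. With (a, b) = (-0.9819, (-0.1361 + 0.1318i)), H gives ((a + b)/√2, (a − b)/√2) = ((-0.7905 + 0.0932i), (-0.5981 - 0.0932i)).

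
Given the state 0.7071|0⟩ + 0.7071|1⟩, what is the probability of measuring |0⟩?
0.5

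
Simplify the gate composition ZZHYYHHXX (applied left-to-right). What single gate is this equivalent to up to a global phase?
H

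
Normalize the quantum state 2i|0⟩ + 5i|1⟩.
0.3714i|0⟩ + 0.9285i|1⟩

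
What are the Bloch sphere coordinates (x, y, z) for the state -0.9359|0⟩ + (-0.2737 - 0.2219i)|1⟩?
(0.5123, 0.4154, 0.7518)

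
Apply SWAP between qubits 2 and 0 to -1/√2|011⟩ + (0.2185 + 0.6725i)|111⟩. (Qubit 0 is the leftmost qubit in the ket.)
-1/√2|110⟩ + (0.2185 + 0.6725i)|111⟩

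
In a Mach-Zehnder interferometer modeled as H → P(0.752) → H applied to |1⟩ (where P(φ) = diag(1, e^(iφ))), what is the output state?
(0.1348 - 0.3416i)|0⟩ + (0.8652 + 0.3416i)|1⟩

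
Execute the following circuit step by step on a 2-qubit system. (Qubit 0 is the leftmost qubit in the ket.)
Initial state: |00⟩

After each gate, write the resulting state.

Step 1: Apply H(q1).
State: 1/√2|00⟩ + 1/√2|01⟩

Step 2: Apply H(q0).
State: 1/2|00⟩ + 1/2|01⟩ + 1/2|10⟩ + 1/2|11⟩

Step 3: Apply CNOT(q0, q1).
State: 1/2|00⟩ + 1/2|01⟩ + 1/2|10⟩ + 1/2|11⟩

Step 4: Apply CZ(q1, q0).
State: 1/2|00⟩ + 1/2|01⟩ + 1/2|10⟩ - 1/2|11⟩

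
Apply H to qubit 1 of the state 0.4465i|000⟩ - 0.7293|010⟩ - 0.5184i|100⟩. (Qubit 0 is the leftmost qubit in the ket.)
(-0.5157 + 0.3157i)|000⟩ + (0.5157 + 0.3157i)|010⟩ - 0.3666i|100⟩ - 0.3666i|110⟩

H on qubit 1 mixes each pair of kets that differ only in qubit 1: amplitudes (a, b) of (|…0…⟩, |…1…⟩) become ((a + b)/√2, (a − b)/√2). Kets absent from the input have amplitude 0.
(|000⟩, |010⟩): (a, b) = (0.4465i, -0.7293) → ((-0.5157 + 0.3157i), (0.5157 + 0.3157i))
(|100⟩, |110⟩): (a, b) = (-0.5184i, 0) → (-0.3666i, -0.3666i)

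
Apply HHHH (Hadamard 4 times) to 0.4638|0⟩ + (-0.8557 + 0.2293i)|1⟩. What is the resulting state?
0.4638|0⟩ + (-0.8557 + 0.2293i)|1⟩

H² = I, so an even number of Hadamards cancels: H^4 = I and the state is unchanged.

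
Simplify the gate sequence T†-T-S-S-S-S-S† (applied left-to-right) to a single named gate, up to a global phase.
S†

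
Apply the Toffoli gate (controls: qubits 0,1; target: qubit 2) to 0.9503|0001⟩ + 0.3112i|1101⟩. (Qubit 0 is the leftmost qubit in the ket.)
0.9503|0001⟩ + 0.3112i|1111⟩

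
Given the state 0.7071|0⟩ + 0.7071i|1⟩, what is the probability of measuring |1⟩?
0.5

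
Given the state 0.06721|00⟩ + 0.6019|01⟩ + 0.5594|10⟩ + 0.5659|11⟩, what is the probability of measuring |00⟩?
0.004517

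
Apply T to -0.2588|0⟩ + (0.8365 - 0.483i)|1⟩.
-0.2588|0⟩ + (0.933 + 0.25i)|1⟩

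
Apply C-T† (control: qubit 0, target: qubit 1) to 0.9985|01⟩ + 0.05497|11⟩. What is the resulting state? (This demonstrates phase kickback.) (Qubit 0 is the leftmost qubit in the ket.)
0.9985|01⟩ + (0.03887 - 0.03887i)|11⟩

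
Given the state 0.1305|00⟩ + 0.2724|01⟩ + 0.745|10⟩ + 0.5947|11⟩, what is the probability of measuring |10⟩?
0.555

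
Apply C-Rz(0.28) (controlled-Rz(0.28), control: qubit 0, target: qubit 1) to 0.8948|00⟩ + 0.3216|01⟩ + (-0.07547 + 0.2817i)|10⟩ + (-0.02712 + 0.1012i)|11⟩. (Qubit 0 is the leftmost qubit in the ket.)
0.8948|00⟩ + 0.3216|01⟩ + (-0.03542 + 0.2895i)|10⟩ + (-0.04098 + 0.09643i)|11⟩

C-Rz(0.28) leaves the control-|0⟩ kets |00⟩, |01⟩ unchanged and applies Rz(0.28) to qubit 1 on the control-|1⟩ pair (|10⟩, |11⟩).
Rz(0.28) = [[e^(−iθ/2), 0], [0, e^(iθ/2)]] with e^(±iθ/2) = cos(θ/2) ± i·sin(θ/2); θ = 0.28, cos(θ/2) ≈ 0.990216, sin(θ/2) ≈ 0.139543.
With a = amp(|10⟩) = (-0.07547 + 0.2817i) and b = amp(|11⟩) = (-0.02712 + 0.1012i):
new amp(|10⟩) = (0.990216 - 0.139543i)·a = (-0.03542 + 0.2895i)
new amp(|11⟩) = (0.990216 + 0.139543i)·b = (-0.04098 + 0.09643i)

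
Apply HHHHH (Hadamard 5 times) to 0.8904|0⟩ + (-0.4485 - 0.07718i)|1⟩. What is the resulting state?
(0.3125 - 0.05457i)|0⟩ + (0.9467 + 0.05457i)|1⟩

H² = I, so H^5 = H: a single Hadamard. With (a, b) = (0.8904, (-0.4485 - 0.07718i)), H gives ((a + b)/√2, (a − b)/√2) = ((0.3125 - 0.05457i), (0.9467 + 0.05457i)).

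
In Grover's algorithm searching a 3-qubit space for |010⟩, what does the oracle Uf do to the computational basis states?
Uf|x⟩ = -|x⟩ if x = 010, else |x⟩ (phase flip on target)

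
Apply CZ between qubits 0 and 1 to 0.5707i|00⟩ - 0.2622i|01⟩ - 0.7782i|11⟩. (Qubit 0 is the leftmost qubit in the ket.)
0.5707i|00⟩ - 0.2622i|01⟩ + 0.7782i|11⟩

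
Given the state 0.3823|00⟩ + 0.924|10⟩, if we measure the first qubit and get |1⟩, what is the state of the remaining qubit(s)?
|0⟩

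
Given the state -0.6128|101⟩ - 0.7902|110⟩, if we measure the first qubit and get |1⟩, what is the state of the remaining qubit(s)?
-0.6128|01⟩ - 0.7902|10⟩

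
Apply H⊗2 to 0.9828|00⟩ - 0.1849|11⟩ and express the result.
0.399|00⟩ + 0.5839|01⟩ + 0.5839|10⟩ + 0.399|11⟩

H⊗2 gives amp(|y⟩) = (1/2) Σ_x (−1)^(x·y) amp(|x⟩), where x·y is the number of positions in which both x and y have a 1.
|00⟩: (0.9828 - 0.1849)/2 = 0.399
|01⟩: (0.9828 + 0.1849)/2 = 0.5839
|10⟩: (0.9828 + 0.1849)/2 = 0.5839
|11⟩: (0.9828 - 0.1849)/2 = 0.399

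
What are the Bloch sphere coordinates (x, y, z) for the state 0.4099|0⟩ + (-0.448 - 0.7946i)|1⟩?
(-0.3673, -0.6514, -0.6641)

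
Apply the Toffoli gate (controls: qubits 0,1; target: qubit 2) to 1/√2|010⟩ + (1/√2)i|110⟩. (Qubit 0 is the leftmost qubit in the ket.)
1/√2|010⟩ + (1/√2)i|111⟩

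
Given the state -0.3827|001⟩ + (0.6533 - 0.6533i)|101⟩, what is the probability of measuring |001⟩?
0.1465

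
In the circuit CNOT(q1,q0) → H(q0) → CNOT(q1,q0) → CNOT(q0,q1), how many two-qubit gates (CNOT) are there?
3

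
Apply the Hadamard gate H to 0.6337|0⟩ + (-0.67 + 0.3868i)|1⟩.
(-0.02567 + 0.2735i)|0⟩ + (0.9219 - 0.2735i)|1⟩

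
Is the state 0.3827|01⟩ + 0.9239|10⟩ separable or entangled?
Entangled

Writing the state as a|00⟩ + b|01⟩ + c|10⟩ + d|11⟩, it is a product state iff ad − bc = 0.
Here (a, b, c, d) = (0, 0.3827, 0.9239, 0): ad − bc = (0)(0) − (0.3827)(0.9239) = -0.3536 ≠ 0, so the state is entangled.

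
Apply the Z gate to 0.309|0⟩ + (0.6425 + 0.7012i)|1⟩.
0.309|0⟩ + (-0.6425 - 0.7012i)|1⟩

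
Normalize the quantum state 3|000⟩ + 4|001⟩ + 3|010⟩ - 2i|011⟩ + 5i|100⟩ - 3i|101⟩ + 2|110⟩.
0.3441|000⟩ + 0.4588|001⟩ + 0.3441|010⟩ - 0.2294i|011⟩ + 0.5735i|100⟩ - 0.3441i|101⟩ + 0.2294|110⟩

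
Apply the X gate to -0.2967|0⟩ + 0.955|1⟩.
0.955|0⟩ - 0.2967|1⟩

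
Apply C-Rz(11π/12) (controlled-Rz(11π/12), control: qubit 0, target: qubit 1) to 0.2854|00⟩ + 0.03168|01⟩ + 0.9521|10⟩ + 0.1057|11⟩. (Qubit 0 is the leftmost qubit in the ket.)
0.2854|00⟩ + 0.03168|01⟩ + (0.1243 - 0.944i)|10⟩ + (0.0138 + 0.1048i)|11⟩

C-Rz(11π/12) leaves the control-|0⟩ kets |00⟩, |01⟩ unchanged and applies Rz(11π/12) to qubit 1 on the control-|1⟩ pair (|10⟩, |11⟩).
Rz(11π/12) = [[e^(−iθ/2), 0], [0, e^(iθ/2)]] with e^(±iθ/2) = cos(θ/2) ± i·sin(θ/2); θ = 11π/12, cos(θ/2) ≈ 0.130526, sin(θ/2) ≈ 0.991445.
With a = amp(|10⟩) = 0.9521 and b = amp(|11⟩) = 0.1057:
new amp(|10⟩) = (0.130526 - 0.991445i)·a = (0.1243 - 0.944i)
new amp(|11⟩) = (0.130526 + 0.991445i)·b = (0.0138 + 0.1048i)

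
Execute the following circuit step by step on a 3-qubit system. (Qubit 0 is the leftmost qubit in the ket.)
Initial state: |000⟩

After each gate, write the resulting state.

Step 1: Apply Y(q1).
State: i|010⟩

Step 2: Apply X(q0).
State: i|110⟩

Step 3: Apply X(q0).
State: i|010⟩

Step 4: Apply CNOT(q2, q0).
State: i|010⟩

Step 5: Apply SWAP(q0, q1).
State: i|100⟩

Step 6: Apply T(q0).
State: (-1/√2 + (1/√2)i)|100⟩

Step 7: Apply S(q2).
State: (-1/√2 + (1/√2)i)|100⟩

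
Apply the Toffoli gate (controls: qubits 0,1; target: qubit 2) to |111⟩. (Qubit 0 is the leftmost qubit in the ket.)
|110⟩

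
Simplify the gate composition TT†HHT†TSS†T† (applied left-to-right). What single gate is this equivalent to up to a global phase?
T†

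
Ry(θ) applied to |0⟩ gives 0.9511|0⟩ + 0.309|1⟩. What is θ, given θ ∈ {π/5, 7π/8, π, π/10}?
π/5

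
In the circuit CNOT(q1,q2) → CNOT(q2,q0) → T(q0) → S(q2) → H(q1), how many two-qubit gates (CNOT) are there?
2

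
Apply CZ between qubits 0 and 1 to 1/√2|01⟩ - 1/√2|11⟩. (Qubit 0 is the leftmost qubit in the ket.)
1/√2|01⟩ + 1/√2|11⟩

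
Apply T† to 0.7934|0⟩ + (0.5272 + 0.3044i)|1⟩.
0.7934|0⟩ + (0.588 - 0.1575i)|1⟩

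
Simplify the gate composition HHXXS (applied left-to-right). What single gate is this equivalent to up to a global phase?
S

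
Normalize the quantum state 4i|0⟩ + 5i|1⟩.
0.6247i|0⟩ + 0.7809i|1⟩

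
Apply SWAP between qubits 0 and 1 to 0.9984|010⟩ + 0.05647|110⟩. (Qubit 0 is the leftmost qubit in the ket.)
0.9984|100⟩ + 0.05647|110⟩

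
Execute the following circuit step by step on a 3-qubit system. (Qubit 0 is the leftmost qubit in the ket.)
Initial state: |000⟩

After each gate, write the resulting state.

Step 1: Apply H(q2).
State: 1/√2|000⟩ + 1/√2|001⟩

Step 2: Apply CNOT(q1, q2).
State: 1/√2|000⟩ + 1/√2|001⟩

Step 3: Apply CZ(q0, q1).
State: 1/√2|000⟩ + 1/√2|001⟩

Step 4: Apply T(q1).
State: 1/√2|000⟩ + 1/√2|001⟩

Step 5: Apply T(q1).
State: 1/√2|000⟩ + 1/√2|001⟩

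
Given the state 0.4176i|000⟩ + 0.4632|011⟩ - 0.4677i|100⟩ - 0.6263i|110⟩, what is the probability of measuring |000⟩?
0.1744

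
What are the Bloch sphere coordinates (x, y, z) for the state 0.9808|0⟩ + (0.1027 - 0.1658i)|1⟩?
(0.2015, -0.3252, 0.9239)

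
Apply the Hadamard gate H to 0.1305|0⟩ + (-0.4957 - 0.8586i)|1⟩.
(-0.2582 - 0.6071i)|0⟩ + (0.4428 + 0.6071i)|1⟩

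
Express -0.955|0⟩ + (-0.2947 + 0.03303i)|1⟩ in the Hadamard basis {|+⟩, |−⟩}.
(-0.8837 + 0.02336i)|+⟩ + (-0.4669 - 0.02336i)|−⟩

With |ψ⟩ = α|0⟩ + β|1⟩, the Hadamard-basis coefficients are ⟨+|ψ⟩ = (α + β)/√2 and ⟨−|ψ⟩ = (α − β)/√2.
Here α = -0.955, β = (-0.2947 + 0.03303i): (α + β)/√2 = (-0.8837 + 0.02336i), (α − β)/√2 = (-0.4669 - 0.02336i).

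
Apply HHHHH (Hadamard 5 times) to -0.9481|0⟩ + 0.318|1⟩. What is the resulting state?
-0.4455|0⟩ - 0.8953|1⟩

H² = I, so H^5 = H: a single Hadamard. With (a, b) = (-0.9481, 0.318), H gives ((a + b)/√2, (a − b)/√2) = (-0.4455, -0.8953).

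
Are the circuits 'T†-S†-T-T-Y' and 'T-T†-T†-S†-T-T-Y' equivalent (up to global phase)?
Yes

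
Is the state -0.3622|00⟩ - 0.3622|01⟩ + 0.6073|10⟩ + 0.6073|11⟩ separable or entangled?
Separable

Writing the state as a|00⟩ + b|01⟩ + c|10⟩ + d|11⟩, it is a product state iff ad − bc = 0.
Here (a, b, c, d) = (-0.3622, -0.3622, 0.6073, 0.6073): ad − bc = (-0.3622)(0.6073) − (-0.3622)(0.6073) = 0, so the state is separable.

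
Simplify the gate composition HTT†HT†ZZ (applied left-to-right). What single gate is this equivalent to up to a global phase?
T†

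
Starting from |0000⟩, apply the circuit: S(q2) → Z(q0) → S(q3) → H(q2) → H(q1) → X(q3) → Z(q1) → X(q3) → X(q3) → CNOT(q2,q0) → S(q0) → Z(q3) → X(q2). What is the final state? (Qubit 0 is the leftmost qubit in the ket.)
-1/2|0011⟩ + 1/2|0111⟩ - (1/2)i|1001⟩ + (1/2)i|1101⟩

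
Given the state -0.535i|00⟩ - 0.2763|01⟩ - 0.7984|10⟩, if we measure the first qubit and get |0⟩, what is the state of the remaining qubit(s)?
-0.8885i|0⟩ - 0.4589|1⟩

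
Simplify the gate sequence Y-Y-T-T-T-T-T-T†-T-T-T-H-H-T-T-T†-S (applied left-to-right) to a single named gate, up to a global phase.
S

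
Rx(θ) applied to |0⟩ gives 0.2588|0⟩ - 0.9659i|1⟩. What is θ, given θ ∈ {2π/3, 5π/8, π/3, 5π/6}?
5π/6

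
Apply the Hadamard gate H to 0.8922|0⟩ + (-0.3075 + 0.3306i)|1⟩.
(0.4134 + 0.2338i)|0⟩ + (0.8483 - 0.2338i)|1⟩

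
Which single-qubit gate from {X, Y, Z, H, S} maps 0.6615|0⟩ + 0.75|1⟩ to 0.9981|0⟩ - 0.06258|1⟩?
H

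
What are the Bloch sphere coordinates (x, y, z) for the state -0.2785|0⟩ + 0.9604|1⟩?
(-0.5349, 0, -0.8448)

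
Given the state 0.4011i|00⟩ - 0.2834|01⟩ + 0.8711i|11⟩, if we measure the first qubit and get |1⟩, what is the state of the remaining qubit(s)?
i|1⟩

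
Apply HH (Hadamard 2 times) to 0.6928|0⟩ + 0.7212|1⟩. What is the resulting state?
0.6928|0⟩ + 0.7212|1⟩

H² = I, so an even number of Hadamards cancels: H^2 = I and the state is unchanged.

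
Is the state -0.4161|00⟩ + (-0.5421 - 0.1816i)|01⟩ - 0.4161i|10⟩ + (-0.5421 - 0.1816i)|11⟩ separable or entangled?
Entangled

Writing the state as a|00⟩ + b|01⟩ + c|10⟩ + d|11⟩, it is a product state iff ad − bc = 0.
Here (a, b, c, d) = (-0.4161, (-0.5421 - 0.1816i), -0.4161i, (-0.5421 - 0.1816i)): ad − bc = (-0.4161)(-0.5421 - 0.1816i) − (-0.5421 - 0.1816i)(-0.4161i) = (0.3011 - 0.15i) ≠ 0, so the state is entangled.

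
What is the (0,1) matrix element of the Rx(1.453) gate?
-0.6643i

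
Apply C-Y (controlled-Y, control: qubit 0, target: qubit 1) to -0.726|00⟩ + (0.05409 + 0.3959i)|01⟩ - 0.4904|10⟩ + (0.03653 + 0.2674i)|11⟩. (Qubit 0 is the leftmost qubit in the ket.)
-0.726|00⟩ + (0.05409 + 0.3959i)|01⟩ + (0.2674 - 0.03653i)|10⟩ - 0.4904i|11⟩

C-Y leaves the control-|0⟩ kets |00⟩, |01⟩ unchanged and applies Y to qubit 1 on the control-|1⟩ pair (|10⟩, |11⟩).
Y = [[0, -i], [i, 0]].
With a = amp(|10⟩) = -0.4904 and b = amp(|11⟩) = (0.03653 + 0.2674i):
new amp(|10⟩) = (-i)·b = (0.2674 - 0.03653i)
new amp(|11⟩) = (i)·a = -0.4904i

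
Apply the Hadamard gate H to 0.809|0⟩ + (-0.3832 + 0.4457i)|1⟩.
(0.3011 + 0.3152i)|0⟩ + (0.843 - 0.3152i)|1⟩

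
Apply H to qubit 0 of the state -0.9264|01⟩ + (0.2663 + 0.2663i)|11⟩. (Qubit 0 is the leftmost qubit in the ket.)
(-0.4668 + 0.1883i)|01⟩ + (-0.8434 - 0.1883i)|11⟩

H on qubit 0 mixes each pair of kets that differ only in qubit 0: amplitudes (a, b) of (|…0…⟩, |…1…⟩) become ((a + b)/√2, (a − b)/√2). Kets absent from the input have amplitude 0.
(|01⟩, |11⟩): (a, b) = (-0.9264, (0.2663 + 0.2663i)) → ((-0.4668 + 0.1883i), (-0.8434 - 0.1883i))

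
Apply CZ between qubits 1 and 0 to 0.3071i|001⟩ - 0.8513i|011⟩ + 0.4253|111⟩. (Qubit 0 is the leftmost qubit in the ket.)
0.3071i|001⟩ - 0.8513i|011⟩ - 0.4253|111⟩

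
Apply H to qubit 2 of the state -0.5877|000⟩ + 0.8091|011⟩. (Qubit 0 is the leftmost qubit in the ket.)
-0.4156|000⟩ - 0.4156|001⟩ + 0.5721|010⟩ - 0.5721|011⟩

H on qubit 2 mixes each pair of kets that differ only in qubit 2: amplitudes (a, b) of (|…0…⟩, |…1…⟩) become ((a + b)/√2, (a − b)/√2). Kets absent from the input have amplitude 0.
(|000⟩, |001⟩): (a, b) = (-0.5877, 0) → (-0.4156, -0.4156)
(|010⟩, |011⟩): (a, b) = (0, 0.8091) → (0.5721, -0.5721)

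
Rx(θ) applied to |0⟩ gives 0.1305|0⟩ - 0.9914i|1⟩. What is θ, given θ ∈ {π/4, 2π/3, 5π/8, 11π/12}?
11π/12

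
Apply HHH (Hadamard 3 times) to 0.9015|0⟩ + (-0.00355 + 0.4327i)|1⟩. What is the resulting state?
(0.6349 + 0.306i)|0⟩ + (0.64 - 0.306i)|1⟩

H² = I, so H^3 = H: a single Hadamard. With (a, b) = (0.9015, (-0.00355 + 0.4327i)), H gives ((a + b)/√2, (a − b)/√2) = ((0.6349 + 0.306i), (0.64 - 0.306i)).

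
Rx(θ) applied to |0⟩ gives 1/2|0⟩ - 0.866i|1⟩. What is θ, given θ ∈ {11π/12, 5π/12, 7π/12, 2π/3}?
2π/3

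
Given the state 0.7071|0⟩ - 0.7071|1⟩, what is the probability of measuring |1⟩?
0.5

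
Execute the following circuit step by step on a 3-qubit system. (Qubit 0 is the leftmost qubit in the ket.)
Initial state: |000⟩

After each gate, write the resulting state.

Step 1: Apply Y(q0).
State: i|100⟩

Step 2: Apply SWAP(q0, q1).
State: i|010⟩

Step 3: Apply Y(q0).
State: -|110⟩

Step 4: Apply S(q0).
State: -i|110⟩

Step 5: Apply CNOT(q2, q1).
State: -i|110⟩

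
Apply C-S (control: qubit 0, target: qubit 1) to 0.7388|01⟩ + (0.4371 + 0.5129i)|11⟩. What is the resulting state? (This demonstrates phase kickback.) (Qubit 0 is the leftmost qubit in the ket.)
0.7388|01⟩ + (-0.5129 + 0.4371i)|11⟩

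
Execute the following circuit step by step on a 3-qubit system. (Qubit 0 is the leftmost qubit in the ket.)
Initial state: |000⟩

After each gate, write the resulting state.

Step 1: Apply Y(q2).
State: i|001⟩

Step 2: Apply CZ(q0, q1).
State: i|001⟩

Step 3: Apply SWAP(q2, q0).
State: i|100⟩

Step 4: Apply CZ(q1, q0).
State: i|100⟩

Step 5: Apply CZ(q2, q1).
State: i|100⟩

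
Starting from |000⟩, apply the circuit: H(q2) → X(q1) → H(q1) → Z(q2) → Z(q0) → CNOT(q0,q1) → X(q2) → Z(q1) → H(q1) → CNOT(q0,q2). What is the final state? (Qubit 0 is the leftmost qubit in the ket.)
-1/√2|000⟩ + 1/√2|001⟩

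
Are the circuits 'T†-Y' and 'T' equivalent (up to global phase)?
No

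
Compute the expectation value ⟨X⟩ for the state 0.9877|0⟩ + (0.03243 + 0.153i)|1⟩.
0.06406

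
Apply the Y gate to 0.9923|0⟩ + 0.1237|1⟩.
-0.1237i|0⟩ + 0.9923i|1⟩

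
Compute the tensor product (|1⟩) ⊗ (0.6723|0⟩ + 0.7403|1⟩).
0.6723|10⟩ + 0.7403|11⟩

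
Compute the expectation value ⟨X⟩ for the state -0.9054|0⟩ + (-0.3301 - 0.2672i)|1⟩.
0.5977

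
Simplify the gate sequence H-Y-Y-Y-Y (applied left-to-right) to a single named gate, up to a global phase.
H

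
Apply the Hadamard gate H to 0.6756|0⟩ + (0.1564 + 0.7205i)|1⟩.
(0.5883 + 0.5095i)|0⟩ + (0.3671 - 0.5095i)|1⟩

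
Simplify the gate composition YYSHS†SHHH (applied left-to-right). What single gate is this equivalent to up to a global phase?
S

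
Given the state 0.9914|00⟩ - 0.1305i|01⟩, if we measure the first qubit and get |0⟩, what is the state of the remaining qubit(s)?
0.9914|0⟩ - 0.1305i|1⟩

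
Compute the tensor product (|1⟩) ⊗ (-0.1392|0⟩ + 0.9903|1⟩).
-0.1392|10⟩ + 0.9903|11⟩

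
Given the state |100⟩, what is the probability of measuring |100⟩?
1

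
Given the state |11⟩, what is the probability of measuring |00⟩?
0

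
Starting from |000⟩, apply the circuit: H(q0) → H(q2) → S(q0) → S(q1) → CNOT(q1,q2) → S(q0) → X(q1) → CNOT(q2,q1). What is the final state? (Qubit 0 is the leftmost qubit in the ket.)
1/2|001⟩ + 1/2|010⟩ - 1/2|101⟩ - 1/2|110⟩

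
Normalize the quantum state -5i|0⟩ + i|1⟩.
-0.9806i|0⟩ + 0.1961i|1⟩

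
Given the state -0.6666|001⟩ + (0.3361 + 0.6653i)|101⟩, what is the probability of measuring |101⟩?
0.5556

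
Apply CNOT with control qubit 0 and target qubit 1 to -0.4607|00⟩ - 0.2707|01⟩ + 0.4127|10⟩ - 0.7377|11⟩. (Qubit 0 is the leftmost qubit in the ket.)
-0.4607|00⟩ - 0.2707|01⟩ - 0.7377|10⟩ + 0.4127|11⟩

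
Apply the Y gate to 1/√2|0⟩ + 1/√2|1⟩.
-(1/√2)i|0⟩ + (1/√2)i|1⟩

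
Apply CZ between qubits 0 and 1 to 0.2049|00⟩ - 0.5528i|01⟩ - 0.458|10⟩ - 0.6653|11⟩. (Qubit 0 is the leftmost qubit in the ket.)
0.2049|00⟩ - 0.5528i|01⟩ - 0.458|10⟩ + 0.6653|11⟩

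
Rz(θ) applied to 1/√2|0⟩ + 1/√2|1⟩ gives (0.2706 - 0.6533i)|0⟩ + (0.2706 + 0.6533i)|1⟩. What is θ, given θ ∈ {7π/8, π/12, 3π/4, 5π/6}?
3π/4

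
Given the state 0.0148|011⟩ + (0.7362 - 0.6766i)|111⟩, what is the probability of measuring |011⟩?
0.000219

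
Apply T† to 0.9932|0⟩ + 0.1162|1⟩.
0.9932|0⟩ + (0.08217 - 0.08217i)|1⟩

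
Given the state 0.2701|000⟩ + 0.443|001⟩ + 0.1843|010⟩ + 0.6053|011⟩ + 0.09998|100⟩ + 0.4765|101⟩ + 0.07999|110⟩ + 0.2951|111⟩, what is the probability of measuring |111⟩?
0.08708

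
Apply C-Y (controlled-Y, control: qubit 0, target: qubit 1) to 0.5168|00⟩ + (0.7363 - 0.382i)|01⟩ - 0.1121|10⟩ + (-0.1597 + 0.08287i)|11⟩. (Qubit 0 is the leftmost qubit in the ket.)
0.5168|00⟩ + (0.7363 - 0.382i)|01⟩ + (0.08287 + 0.1597i)|10⟩ - 0.1121i|11⟩

C-Y leaves the control-|0⟩ kets |00⟩, |01⟩ unchanged and applies Y to qubit 1 on the control-|1⟩ pair (|10⟩, |11⟩).
Y = [[0, -i], [i, 0]].
With a = amp(|10⟩) = -0.1121 and b = amp(|11⟩) = (-0.1597 + 0.08287i):
new amp(|10⟩) = (-i)·b = (0.08287 + 0.1597i)
new amp(|11⟩) = (i)·a = -0.1121i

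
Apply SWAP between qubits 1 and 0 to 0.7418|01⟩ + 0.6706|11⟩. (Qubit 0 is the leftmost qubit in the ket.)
0.7418|10⟩ + 0.6706|11⟩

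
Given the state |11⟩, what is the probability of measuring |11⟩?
1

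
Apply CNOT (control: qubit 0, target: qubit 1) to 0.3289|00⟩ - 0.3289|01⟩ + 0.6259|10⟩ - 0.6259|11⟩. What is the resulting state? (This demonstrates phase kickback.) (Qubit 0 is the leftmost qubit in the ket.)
0.3289|00⟩ - 0.3289|01⟩ - 0.6259|10⟩ + 0.6259|11⟩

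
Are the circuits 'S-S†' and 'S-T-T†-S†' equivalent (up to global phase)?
Yes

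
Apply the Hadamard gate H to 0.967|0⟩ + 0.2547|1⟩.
0.8639|0⟩ + 0.5037|1⟩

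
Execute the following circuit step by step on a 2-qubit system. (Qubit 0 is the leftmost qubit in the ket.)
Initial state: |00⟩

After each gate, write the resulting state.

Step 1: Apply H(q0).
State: 1/√2|00⟩ + 1/√2|10⟩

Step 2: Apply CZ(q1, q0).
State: 1/√2|00⟩ + 1/√2|10⟩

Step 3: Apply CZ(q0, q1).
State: 1/√2|00⟩ + 1/√2|10⟩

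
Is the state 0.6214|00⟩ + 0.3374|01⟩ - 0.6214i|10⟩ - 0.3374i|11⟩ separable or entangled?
Separable

Writing the state as a|00⟩ + b|01⟩ + c|10⟩ + d|11⟩, it is a product state iff ad − bc = 0.
Here (a, b, c, d) = (0.6214, 0.3374, -0.6214i, -0.3374i): ad − bc = (0.6214)(-0.3374i) − (0.3374)(-0.6214i) = 0, so the state is separable.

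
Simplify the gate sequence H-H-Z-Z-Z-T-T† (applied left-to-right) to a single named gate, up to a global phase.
Z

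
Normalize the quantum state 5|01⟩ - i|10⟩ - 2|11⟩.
0.9129|01⟩ - 0.1826i|10⟩ - 0.3651|11⟩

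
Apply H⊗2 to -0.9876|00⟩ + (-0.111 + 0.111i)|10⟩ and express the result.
(-0.5493 + 0.0555i)|00⟩ + (-0.5493 + 0.0555i)|01⟩ + (-0.4383 - 0.0555i)|10⟩ + (-0.4383 - 0.0555i)|11⟩

H⊗2 gives amp(|y⟩) = (1/2) Σ_x (−1)^(x·y) amp(|x⟩), where x·y is the number of positions in which both x and y have a 1.
|00⟩: (-0.9876 + (-0.111 + 0.111i))/2 = (-0.5493 + 0.0555i)
|01⟩: (-0.9876 + (-0.111 + 0.111i))/2 = (-0.5493 + 0.0555i)
|10⟩: (-0.9876 - (-0.111 + 0.111i))/2 = (-0.4383 - 0.0555i)
|11⟩: (-0.9876 - (-0.111 + 0.111i))/2 = (-0.4383 - 0.0555i)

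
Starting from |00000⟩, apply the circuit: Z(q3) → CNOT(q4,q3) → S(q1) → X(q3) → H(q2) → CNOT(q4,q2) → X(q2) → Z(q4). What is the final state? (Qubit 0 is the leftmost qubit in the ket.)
1/√2|00010⟩ + 1/√2|00110⟩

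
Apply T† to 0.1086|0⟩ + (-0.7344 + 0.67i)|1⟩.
0.1086|0⟩ + (-0.04554 + 0.9931i)|1⟩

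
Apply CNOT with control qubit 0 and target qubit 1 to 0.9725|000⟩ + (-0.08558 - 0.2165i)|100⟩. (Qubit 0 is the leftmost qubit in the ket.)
0.9725|000⟩ + (-0.08558 - 0.2165i)|110⟩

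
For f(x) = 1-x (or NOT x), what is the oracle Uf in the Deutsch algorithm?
CNOT followed by I ⊗ X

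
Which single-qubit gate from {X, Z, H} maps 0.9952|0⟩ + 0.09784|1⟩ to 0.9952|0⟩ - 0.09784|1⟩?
Z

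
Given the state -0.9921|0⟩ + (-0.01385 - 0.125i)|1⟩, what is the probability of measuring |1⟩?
0.01582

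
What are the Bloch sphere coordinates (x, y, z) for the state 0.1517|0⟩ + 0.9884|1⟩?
(0.2999, 0, -0.9539)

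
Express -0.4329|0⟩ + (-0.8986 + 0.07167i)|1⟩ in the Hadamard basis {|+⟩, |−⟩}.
(-0.9415 + 0.05068i)|+⟩ + (0.3293 - 0.05068i)|−⟩

With |ψ⟩ = α|0⟩ + β|1⟩, the Hadamard-basis coefficients are ⟨+|ψ⟩ = (α + β)/√2 and ⟨−|ψ⟩ = (α − β)/√2.
Here α = -0.4329, β = (-0.8986 + 0.07167i): (α + β)/√2 = (-0.9415 + 0.05068i), (α − β)/√2 = (0.3293 - 0.05068i).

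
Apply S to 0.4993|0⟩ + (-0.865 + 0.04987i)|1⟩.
0.4993|0⟩ + (-0.04987 - 0.865i)|1⟩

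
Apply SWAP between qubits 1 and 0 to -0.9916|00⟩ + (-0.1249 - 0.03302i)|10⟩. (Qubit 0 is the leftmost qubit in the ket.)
-0.9916|00⟩ + (-0.1249 - 0.03302i)|01⟩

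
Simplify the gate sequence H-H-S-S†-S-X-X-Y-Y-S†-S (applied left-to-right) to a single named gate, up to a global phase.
S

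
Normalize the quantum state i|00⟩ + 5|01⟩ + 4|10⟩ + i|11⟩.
0.1525i|00⟩ + 0.7625|01⟩ + 0.61|10⟩ + 0.1525i|11⟩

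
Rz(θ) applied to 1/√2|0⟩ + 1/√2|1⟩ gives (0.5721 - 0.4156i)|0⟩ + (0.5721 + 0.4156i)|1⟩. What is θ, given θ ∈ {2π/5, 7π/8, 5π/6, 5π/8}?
2π/5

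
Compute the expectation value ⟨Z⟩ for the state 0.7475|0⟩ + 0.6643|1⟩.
0.1175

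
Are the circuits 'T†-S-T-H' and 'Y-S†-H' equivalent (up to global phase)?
No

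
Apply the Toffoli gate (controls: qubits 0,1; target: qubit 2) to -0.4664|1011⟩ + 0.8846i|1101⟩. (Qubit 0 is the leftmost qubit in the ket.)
-0.4664|1011⟩ + 0.8846i|1111⟩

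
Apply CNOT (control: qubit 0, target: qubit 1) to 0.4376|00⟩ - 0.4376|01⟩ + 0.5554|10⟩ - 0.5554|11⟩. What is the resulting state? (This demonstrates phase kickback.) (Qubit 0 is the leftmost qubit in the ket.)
0.4376|00⟩ - 0.4376|01⟩ - 0.5554|10⟩ + 0.5554|11⟩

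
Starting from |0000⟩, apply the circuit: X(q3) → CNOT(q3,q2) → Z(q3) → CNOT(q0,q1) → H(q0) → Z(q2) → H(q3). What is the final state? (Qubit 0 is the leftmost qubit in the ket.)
1/2|0010⟩ - 1/2|0011⟩ + 1/2|1010⟩ - 1/2|1011⟩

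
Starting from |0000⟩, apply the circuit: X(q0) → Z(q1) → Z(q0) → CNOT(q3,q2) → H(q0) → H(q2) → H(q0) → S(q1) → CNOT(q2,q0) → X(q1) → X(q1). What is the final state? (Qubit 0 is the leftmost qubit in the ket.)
-1/√2|0010⟩ - 1/√2|1000⟩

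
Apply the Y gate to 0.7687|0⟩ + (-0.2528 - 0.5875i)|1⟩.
(-0.5875 + 0.2528i)|0⟩ + 0.7687i|1⟩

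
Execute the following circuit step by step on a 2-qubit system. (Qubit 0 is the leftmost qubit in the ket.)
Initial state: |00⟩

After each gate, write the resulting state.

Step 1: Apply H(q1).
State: 1/√2|00⟩ + 1/√2|01⟩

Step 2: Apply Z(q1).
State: 1/√2|00⟩ - 1/√2|01⟩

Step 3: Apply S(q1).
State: 1/√2|00⟩ - (1/√2)i|01⟩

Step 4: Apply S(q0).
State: 1/√2|00⟩ - (1/√2)i|01⟩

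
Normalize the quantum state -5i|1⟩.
-i|1⟩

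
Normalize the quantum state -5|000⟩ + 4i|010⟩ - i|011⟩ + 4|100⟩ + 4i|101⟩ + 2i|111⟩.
-0.5661|000⟩ + 0.4529i|010⟩ - 0.1132i|011⟩ + 0.4529|100⟩ + 0.4529i|101⟩ + 0.2265i|111⟩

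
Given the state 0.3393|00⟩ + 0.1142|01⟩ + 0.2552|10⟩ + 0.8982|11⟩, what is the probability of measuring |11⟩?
0.8068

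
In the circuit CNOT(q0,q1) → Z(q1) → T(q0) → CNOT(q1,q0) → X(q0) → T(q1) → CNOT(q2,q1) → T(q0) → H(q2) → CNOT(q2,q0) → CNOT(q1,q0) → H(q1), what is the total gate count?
12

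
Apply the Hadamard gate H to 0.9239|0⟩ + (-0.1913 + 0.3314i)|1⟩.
(0.518 + 0.2343i)|0⟩ + (0.7886 - 0.2343i)|1⟩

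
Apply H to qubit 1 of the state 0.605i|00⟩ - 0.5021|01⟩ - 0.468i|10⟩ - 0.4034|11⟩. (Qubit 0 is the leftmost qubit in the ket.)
(-0.355 + 0.4278i)|00⟩ + (0.355 + 0.4278i)|01⟩ + (-0.2852 - 0.3309i)|10⟩ + (0.2852 - 0.3309i)|11⟩

H on qubit 1 mixes each pair of kets that differ only in qubit 1: amplitudes (a, b) of (|…0…⟩, |…1…⟩) become ((a + b)/√2, (a − b)/√2). Kets absent from the input have amplitude 0.
(|00⟩, |01⟩): (a, b) = (0.605i, -0.5021) → ((-0.355 + 0.4278i), (0.355 + 0.4278i))
(|10⟩, |11⟩): (a, b) = (-0.468i, -0.4034) → ((-0.2852 - 0.3309i), (0.2852 - 0.3309i))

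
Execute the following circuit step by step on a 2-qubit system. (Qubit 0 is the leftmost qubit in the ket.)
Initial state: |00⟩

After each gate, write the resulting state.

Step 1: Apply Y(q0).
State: i|10⟩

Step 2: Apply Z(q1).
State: i|10⟩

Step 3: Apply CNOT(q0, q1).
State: i|11⟩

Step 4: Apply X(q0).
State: i|01⟩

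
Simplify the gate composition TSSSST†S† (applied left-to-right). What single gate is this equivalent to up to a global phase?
S†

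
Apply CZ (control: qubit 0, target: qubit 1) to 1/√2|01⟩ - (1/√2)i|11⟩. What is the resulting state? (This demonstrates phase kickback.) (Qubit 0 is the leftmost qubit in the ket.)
1/√2|01⟩ + (1/√2)i|11⟩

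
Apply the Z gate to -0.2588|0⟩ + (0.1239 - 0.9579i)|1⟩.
-0.2588|0⟩ + (-0.1239 + 0.9579i)|1⟩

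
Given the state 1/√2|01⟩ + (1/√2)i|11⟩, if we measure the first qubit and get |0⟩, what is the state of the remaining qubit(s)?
|1⟩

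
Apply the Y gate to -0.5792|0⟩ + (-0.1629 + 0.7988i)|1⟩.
(0.7988 + 0.1629i)|0⟩ - 0.5792i|1⟩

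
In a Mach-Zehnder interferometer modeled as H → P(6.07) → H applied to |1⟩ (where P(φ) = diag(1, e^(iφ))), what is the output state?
(0.01132 + 0.1058i)|0⟩ + (0.9887 - 0.1058i)|1⟩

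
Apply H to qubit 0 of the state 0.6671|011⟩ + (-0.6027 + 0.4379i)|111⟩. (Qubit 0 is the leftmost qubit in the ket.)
(0.04554 + 0.3096i)|011⟩ + (0.8979 - 0.3096i)|111⟩

H on qubit 0 mixes each pair of kets that differ only in qubit 0: amplitudes (a, b) of (|…0…⟩, |…1…⟩) become ((a + b)/√2, (a − b)/√2). Kets absent from the input have amplitude 0.
(|011⟩, |111⟩): (a, b) = (0.6671, (-0.6027 + 0.4379i)) → ((0.04554 + 0.3096i), (0.8979 - 0.3096i))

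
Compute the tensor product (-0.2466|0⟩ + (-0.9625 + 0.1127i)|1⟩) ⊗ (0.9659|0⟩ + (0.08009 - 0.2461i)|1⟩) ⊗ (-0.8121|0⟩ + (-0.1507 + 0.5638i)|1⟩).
0.1934|000⟩ + (0.0359 - 0.1343i)|001⟩ + (0.01604 - 0.04928i)|010⟩ + (-0.03124 - 0.02028i)|011⟩ + (0.755 - 0.0884i)|100⟩ + (0.07873 - 0.5406i)|101⟩ + (0.04008 - 0.1997i)|110⟩ + (-0.1312 - 0.06488i)|111⟩

amp(|b₁b₂…⟩) = product of the factor amplitudes for bits b₁, b₂, …; only kets whose every factor amplitude is nonzero survive.
|000⟩: (-0.2466)(0.9659)(-0.8121) = 0.1934
|001⟩: (-0.2466)(0.9659)(-0.1507 + 0.5638i) = (0.0359 - 0.1343i)
|010⟩: (-0.2466)(0.08009 - 0.2461i)(-0.8121) = (0.01604 - 0.04928i)
|011⟩: (-0.2466)(0.08009 - 0.2461i)(-0.1507 + 0.5638i) = (-0.03124 - 0.02028i)
|100⟩: (-0.9625 + 0.1127i)(0.9659)(-0.8121) = (0.755 - 0.0884i)
|101⟩: (-0.9625 + 0.1127i)(0.9659)(-0.1507 + 0.5638i) = (0.07873 - 0.5406i)
|110⟩: (-0.9625 + 0.1127i)(0.08009 - 0.2461i)(-0.8121) = (0.04008 - 0.1997i)
|111⟩: (-0.9625 + 0.1127i)(0.08009 - 0.2461i)(-0.1507 + 0.5638i) = (-0.1312 - 0.06488i)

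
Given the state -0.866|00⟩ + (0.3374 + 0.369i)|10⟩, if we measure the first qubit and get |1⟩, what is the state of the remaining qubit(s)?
(0.6748 + 0.738i)|0⟩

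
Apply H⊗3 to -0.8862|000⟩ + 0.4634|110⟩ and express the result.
-0.1495|000⟩ - 0.1495|001⟩ - 0.4772|010⟩ - 0.4772|011⟩ - 0.4772|100⟩ - 0.4772|101⟩ - 0.1495|110⟩ - 0.1495|111⟩

H⊗3 gives amp(|y⟩) = (1/2√2) Σ_x (−1)^(x·y) amp(|x⟩), where x·y is the number of positions in which both x and y have a 1.
|000⟩: (-0.8862 + 0.4634)/(2√2) = -0.1495
|001⟩: (-0.8862 + 0.4634)/(2√2) = -0.1495
|010⟩: (-0.8862 - 0.4634)/(2√2) = -0.4772
|011⟩: (-0.8862 - 0.4634)/(2√2) = -0.4772
|100⟩: (-0.8862 - 0.4634)/(2√2) = -0.4772
|101⟩: (-0.8862 - 0.4634)/(2√2) = -0.4772
|110⟩: (-0.8862 + 0.4634)/(2√2) = -0.1495
|111⟩: (-0.8862 + 0.4634)/(2√2) = -0.1495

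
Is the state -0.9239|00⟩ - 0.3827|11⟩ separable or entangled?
Entangled

Writing the state as a|00⟩ + b|01⟩ + c|10⟩ + d|11⟩, it is a product state iff ad − bc = 0.
Here (a, b, c, d) = (-0.9239, 0, 0, -0.3827): ad − bc = (-0.9239)(-0.3827) − (0)(0) = 0.3536 ≠ 0, so the state is entangled.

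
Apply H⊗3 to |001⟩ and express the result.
1/√8|000⟩ - 1/√8|001⟩ + 1/√8|010⟩ - 1/√8|011⟩ + 1/√8|100⟩ - 1/√8|101⟩ + 1/√8|110⟩ - 1/√8|111⟩

H⊗3 gives amp(|y⟩) = (1/2√2) Σ_x (−1)^(x·y) amp(|x⟩), where x·y is the number of positions in which both x and y have a 1.
|000⟩: (1)/(2√2) = 1/√8
|001⟩: (-1)/(2√2) = -1/√8
|010⟩: (1)/(2√2) = 1/√8
|011⟩: (-1)/(2√2) = -1/√8
|100⟩: (1)/(2√2) = 1/√8
|101⟩: (-1)/(2√2) = -1/√8
|110⟩: (1)/(2√2) = 1/√8
|111⟩: (-1)/(2√2) = -1/√8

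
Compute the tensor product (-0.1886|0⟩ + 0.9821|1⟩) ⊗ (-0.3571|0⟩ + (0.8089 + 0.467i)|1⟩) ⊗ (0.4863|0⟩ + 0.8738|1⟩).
0.03275|000⟩ + 0.05885|001⟩ + (-0.07419 - 0.04283i)|010⟩ + (-0.1333 - 0.07696i)|011⟩ - 0.1705|100⟩ - 0.3064|101⟩ + (0.3863 + 0.223i)|110⟩ + (0.6942 + 0.4008i)|111⟩

amp(|b₁b₂…⟩) = product of the factor amplitudes for bits b₁, b₂, …; only kets whose every factor amplitude is nonzero survive.
|000⟩: (-0.1886)(-0.3571)(0.4863) = 0.03275
|001⟩: (-0.1886)(-0.3571)(0.8738) = 0.05885
|010⟩: (-0.1886)(0.8089 + 0.467i)(0.4863) = (-0.07419 - 0.04283i)
|011⟩: (-0.1886)(0.8089 + 0.467i)(0.8738) = (-0.1333 - 0.07696i)
|100⟩: (0.9821)(-0.3571)(0.4863) = -0.1705
|101⟩: (0.9821)(-0.3571)(0.8738) = -0.3064
|110⟩: (0.9821)(0.8089 + 0.467i)(0.4863) = (0.3863 + 0.223i)
|111⟩: (0.9821)(0.8089 + 0.467i)(0.8738) = (0.6942 + 0.4008i)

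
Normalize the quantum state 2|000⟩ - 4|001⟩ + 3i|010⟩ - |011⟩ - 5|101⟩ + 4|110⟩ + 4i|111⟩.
0.2144|000⟩ - 0.4288|001⟩ + 0.3216i|010⟩ - 0.1072|011⟩ - 0.5361|101⟩ + 0.4288|110⟩ + 0.4288i|111⟩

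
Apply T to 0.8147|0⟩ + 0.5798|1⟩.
0.8147|0⟩ + (0.41 + 0.41i)|1⟩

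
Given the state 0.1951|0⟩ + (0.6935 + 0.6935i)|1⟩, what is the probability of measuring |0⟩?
0.03806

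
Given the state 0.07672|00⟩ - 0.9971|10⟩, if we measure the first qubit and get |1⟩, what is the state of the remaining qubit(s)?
-|0⟩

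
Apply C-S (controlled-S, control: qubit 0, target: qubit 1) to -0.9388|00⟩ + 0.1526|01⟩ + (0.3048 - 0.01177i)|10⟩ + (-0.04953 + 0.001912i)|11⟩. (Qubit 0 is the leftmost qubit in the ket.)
-0.9388|00⟩ + 0.1526|01⟩ + (0.3048 - 0.01177i)|10⟩ + (-0.001912 - 0.04953i)|11⟩

C-S leaves the control-|0⟩ kets |00⟩, |01⟩ unchanged and applies S to qubit 1 on the control-|1⟩ pair (|10⟩, |11⟩).
S = [[1, 0], [0, i]].
With a = amp(|10⟩) = (0.3048 - 0.01177i) and b = amp(|11⟩) = (-0.04953 + 0.001912i):
new amp(|10⟩) = (1)·a = (0.3048 - 0.01177i)
new amp(|11⟩) = (i)·b = (-0.001912 - 0.04953i)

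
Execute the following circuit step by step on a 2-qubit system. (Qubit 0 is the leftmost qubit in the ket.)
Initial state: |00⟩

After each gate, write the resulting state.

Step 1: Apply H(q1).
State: 1/√2|00⟩ + 1/√2|01⟩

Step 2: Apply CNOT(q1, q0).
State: 1/√2|00⟩ + 1/√2|11⟩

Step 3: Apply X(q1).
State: 1/√2|01⟩ + 1/√2|10⟩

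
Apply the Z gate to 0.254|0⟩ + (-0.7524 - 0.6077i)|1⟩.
0.254|0⟩ + (0.7524 + 0.6077i)|1⟩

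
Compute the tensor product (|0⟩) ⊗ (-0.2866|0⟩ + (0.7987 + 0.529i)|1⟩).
-0.2866|00⟩ + (0.7987 + 0.529i)|01⟩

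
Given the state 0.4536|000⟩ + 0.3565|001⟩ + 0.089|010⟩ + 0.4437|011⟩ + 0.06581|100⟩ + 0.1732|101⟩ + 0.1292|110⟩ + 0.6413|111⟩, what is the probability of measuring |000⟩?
0.2058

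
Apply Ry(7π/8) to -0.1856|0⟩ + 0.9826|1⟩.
-0.9999|0⟩ + 0.009662|1⟩

Ry(7π/8) = [[cos(θ/2), −sin(θ/2)], [sin(θ/2), cos(θ/2)]]; θ = 7π/8, cos(θ/2) ≈ 0.19509, sin(θ/2) ≈ 0.980785.
With a = amp(|0⟩) = -0.1856 and b = amp(|1⟩) = 0.9826:
new amp(|0⟩) = (0.19509)·a + (-0.980785)·b = -0.9999
new amp(|1⟩) = (0.980785)·a + (0.19509)·b = 0.009662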